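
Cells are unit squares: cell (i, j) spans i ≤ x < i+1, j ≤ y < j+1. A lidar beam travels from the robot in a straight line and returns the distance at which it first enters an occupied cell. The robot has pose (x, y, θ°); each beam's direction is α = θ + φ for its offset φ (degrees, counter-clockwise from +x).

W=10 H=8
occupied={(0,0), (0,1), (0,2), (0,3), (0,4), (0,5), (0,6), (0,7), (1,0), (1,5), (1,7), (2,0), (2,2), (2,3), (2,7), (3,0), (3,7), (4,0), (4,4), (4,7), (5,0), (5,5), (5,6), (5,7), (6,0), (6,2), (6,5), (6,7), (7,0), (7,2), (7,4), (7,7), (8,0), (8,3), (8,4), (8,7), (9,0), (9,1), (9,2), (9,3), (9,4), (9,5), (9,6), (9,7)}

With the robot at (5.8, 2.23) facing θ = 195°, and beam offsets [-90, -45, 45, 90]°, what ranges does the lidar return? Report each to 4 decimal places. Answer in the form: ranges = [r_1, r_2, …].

beam 1: φ=-90°, α=105°
  d=(-0.2588,0.9659)  start (5,2)  tX=3.0910 tY=0.7972  stride 1/|dx|=3.8637 1/|dy|=1.0353
    cross y-line → (5,3), t=0.7972
    cross y-line → (5,4), t=1.8324
    cross y-line → (5,5), t=2.8677 (wall)
  → r_1 = 2.8677
beam 2: φ=-45°, α=150°
  d=(-0.8660,0.5000)  start (5,2)  tX=0.9238 tY=1.5400  stride 1/|dx|=1.1547 1/|dy|=2.0000
    cross x-line → (4,2), t=0.9238
    cross y-line → (4,3), t=1.5400
    cross x-line → (3,3), t=2.0785
    cross x-line → (2,3), t=3.2332 (wall)
  → r_2 = 3.2332
beam 3: φ=45°, α=240°
  d=(-0.5000,-0.8660)  start (5,2)  tX=1.6000 tY=0.2656  stride 1/|dx|=2.0000 1/|dy|=1.1547
    cross y-line → (5,1), t=0.2656
    cross y-line → (5,0), t=1.4203 (wall)
  → r_3 = 1.4203
beam 4: φ=90°, α=285°
  d=(0.2588,-0.9659)  start (5,2)  tX=0.7727 tY=0.2381  stride 1/|dx|=3.8637 1/|dy|=1.0353
    cross y-line → (5,1), t=0.2381
    cross x-line → (6,1), t=0.7727
    cross y-line → (6,0), t=1.2734 (wall)
  → r_4 = 1.2734

ranges = [2.8677, 3.2332, 1.4203, 1.2734]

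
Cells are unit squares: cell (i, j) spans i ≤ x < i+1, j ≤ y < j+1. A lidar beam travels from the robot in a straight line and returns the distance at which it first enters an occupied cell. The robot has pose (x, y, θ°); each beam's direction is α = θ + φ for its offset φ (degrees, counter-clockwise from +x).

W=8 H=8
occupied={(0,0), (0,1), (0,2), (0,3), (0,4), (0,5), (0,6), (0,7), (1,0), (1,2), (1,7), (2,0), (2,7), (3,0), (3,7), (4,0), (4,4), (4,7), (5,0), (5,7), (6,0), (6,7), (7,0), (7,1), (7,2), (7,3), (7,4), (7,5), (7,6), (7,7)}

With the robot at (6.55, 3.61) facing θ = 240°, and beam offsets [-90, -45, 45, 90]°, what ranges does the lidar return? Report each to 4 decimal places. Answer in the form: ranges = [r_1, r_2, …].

ranges = [1.7898, 4.7105, 1.7387, 0.5196]

beam 1: φ=-90°, α=150°
  d=(-0.8660,0.5000)  start (6,3)  tX=0.6351 tY=0.7800  stride 1/|dx|=1.1547 1/|dy|=2.0000
    cross x-line → (5,3), t=0.6351
    cross y-line → (5,4), t=0.7800
    cross x-line → (4,4), t=1.7898 (wall)
  → r_1 = 1.7898
beam 2: φ=-45°, α=195°
  d=(-0.9659,-0.2588)  start (6,3)  tX=0.5694 tY=2.3569  stride 1/|dx|=1.0353 1/|dy|=3.8637
    cross x-line → (5,3), t=0.5694
    cross x-line → (4,3), t=1.6047
    cross y-line → (4,2), t=2.3569
    cross x-line → (3,2), t=2.6400
    cross x-line → (2,2), t=3.6752
    cross x-line → (1,2), t=4.7105 (wall)
  → r_2 = 4.7105
beam 3: φ=45°, α=285°
  d=(0.2588,-0.9659)  start (6,3)  tX=1.7387 tY=0.6315  stride 1/|dx|=3.8637 1/|dy|=1.0353
    cross y-line → (6,2), t=0.6315
    cross y-line → (6,1), t=1.6668
    cross x-line → (7,1), t=1.7387 (wall)
  → r_3 = 1.7387
beam 4: φ=90°, α=330°
  d=(0.8660,-0.5000)  start (6,3)  tX=0.5196 tY=1.2200  stride 1/|dx|=1.1547 1/|dy|=2.0000
    cross x-line → (7,3), t=0.5196 (wall)
  → r_4 = 0.5196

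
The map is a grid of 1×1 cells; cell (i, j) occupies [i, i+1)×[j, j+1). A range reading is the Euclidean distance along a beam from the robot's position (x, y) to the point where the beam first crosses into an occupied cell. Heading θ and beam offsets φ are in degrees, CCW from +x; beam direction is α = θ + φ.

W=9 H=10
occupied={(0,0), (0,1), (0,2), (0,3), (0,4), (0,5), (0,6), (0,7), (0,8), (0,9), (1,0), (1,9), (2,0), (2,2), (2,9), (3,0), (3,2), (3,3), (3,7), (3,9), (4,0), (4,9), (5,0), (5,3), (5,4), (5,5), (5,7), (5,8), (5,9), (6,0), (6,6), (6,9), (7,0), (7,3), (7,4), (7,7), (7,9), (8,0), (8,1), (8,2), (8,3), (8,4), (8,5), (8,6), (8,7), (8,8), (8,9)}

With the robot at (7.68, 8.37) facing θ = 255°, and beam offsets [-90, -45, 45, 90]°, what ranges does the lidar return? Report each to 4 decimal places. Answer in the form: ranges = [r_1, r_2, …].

ranges = [1.7393, 0.7400, 0.4272, 0.3313]

beam 1: φ=-90°, α=165°
  d=(-0.9659,0.2588)  start (7,8)  tX=0.7040 tY=2.4341  stride 1/|dx|=1.0353 1/|dy|=3.8637
    cross x-line → (6,8), t=0.7040
    cross x-line → (5,8), t=1.7393 (wall)
  → r_1 = 1.7393
beam 2: φ=-45°, α=210°
  d=(-0.8660,-0.5000)  start (7,8)  tX=0.7852 tY=0.7400  stride 1/|dx|=1.1547 1/|dy|=2.0000
    cross y-line → (7,7), t=0.7400 (wall)
  → r_2 = 0.7400
beam 3: φ=45°, α=300°
  d=(0.5000,-0.8660)  start (7,8)  tX=0.6400 tY=0.4272  stride 1/|dx|=2.0000 1/|dy|=1.1547
    cross y-line → (7,7), t=0.4272 (wall)
  → r_3 = 0.4272
beam 4: φ=90°, α=345°
  d=(0.9659,-0.2588)  start (7,8)  tX=0.3313 tY=1.4296  stride 1/|dx|=1.0353 1/|dy|=3.8637
    cross x-line → (8,8), t=0.3313 (wall)
  → r_4 = 0.3313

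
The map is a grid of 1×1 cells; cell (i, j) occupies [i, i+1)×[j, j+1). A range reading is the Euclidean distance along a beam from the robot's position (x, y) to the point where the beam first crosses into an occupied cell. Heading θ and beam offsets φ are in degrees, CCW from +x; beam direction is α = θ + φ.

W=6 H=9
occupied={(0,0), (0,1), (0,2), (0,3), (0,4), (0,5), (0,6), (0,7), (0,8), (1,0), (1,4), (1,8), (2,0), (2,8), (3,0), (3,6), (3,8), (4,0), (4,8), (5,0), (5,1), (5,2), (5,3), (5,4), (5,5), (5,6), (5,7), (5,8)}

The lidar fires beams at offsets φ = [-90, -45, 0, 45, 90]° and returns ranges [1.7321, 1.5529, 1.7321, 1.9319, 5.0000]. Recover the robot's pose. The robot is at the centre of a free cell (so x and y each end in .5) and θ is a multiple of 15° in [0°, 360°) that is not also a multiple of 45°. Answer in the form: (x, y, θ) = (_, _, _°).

(x, y, θ) = (2.5, 6.5, 210°)

Enumerate (i+0.5, j+0.5, θ) over the 26 free cells and 16 admissible headings. For each, cast all 5 beams and compare to the given ranges.
  (4.5, 3.5, 30°): beam 1 = 1.0000 ≠ 1.7321 ✗
  (3.5, 4.5, 195°): beam 1 = 1.5529 ≠ 1.7321 ✗
  (2.5, 6.5, 30°): beam 1 = 5.0000 ≠ 1.7321 ✗
  (2.5, 1.5, 285°): beam 1 = 1.5529 ≠ 1.7321 ✗
  (3.5, 3.5, 30°): beam 1 = 2.8868 ≠ 1.7321 ✗
  …
  (2.5, 6.5, 210°): r_1=1.7321, r_2=1.5529, r_3=1.7321, r_4=1.9319, r_5=5.0000 — all match ✓
Only this pose fits every beam.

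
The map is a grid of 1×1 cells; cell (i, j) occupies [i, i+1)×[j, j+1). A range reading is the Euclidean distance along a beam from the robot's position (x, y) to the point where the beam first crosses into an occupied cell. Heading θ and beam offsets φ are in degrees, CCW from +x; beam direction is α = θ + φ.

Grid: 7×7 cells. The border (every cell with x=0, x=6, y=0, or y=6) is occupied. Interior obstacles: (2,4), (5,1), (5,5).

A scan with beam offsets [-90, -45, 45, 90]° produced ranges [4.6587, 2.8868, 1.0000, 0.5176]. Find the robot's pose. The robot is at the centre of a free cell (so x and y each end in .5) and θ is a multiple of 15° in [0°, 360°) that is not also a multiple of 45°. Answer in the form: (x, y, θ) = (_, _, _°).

Candidates: 22 free-cell centres × 16 headings = 352 poses. Raycast each; keep the one whose scan matches to 4 dp.
  (3.5, 5.5, 285°): beam 1 = 2.5882 ≠ 4.6587 ✗
  (1.5, 2.5, 150°): beam 1 = 1.7321 ≠ 4.6587 ✗
  (5.5, 2.5, 240°): beam 1 = 3.0000 ≠ 4.6587 ✗
  …
  (3.5, 1.5, 165°): r_1=4.6587, r_2=2.8868, r_3=1.0000, r_4=0.5176 — all match ✓
Unique over the lattice → pose = (3.5, 1.5, 165°).

(x, y, θ) = (3.5, 1.5, 165°)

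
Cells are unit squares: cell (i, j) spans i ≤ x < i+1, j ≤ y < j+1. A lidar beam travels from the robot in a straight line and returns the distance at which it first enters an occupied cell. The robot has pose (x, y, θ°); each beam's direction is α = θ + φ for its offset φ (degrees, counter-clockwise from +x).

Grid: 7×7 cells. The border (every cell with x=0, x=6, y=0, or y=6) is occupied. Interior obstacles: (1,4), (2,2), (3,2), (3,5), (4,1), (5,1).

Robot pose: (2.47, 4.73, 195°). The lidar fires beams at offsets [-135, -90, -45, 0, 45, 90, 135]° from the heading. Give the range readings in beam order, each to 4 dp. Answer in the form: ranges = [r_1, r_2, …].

beam 1: φ=-135°, α=60°
  cosα=0.5000 sinα=0.8660 | (2,4) | tMaxX 1.0600 tMaxY 0.3118 | tΔX 2.0000 tΔY 1.1547
    t=0.3118 [y] (2,5)
    t=1.0600 [x] (3,5) — stop
  → r_1 = 1.0600
beam 2: φ=-90°, α=105°
  cosα=-0.2588 sinα=0.9659 | (2,4) | tMaxX 1.8159 tMaxY 0.2795 | tΔX 3.8637 tΔY 1.0353
    t=0.2795 [y] (2,5)
    t=1.3148 [y] (2,6) — stop
  → r_2 = 1.3148
beam 3: φ=-45°, α=150°
  cosα=-0.8660 sinα=0.5000 | (2,4) | tMaxX 0.5427 tMaxY 0.5400 | tΔX 1.1547 tΔY 2.0000
    t=0.5400 [y] (2,5)
    t=0.5427 [x] (1,5)
    t=1.6974 [x] (0,5) — stop
  → r_3 = 1.6974
beam 4: φ=0°, α=195°
  cosα=-0.9659 sinα=-0.2588 | (2,4) | tMaxX 0.4866 tMaxY 2.8205 | tΔX 1.0353 tΔY 3.8637
    t=0.4866 [x] (1,4) — stop
  → r_4 = 0.4866
beam 5: φ=45°, α=240°
  cosα=-0.5000 sinα=-0.8660 | (2,4) | tMaxX 0.9400 tMaxY 0.8429 | tΔX 2.0000 tΔY 1.1547
    t=0.8429 [y] (2,3)
    t=0.9400 [x] (1,3)
    t=1.9976 [y] (1,2)
    t=2.9400 [x] (0,2) — stop
  → r_5 = 2.9400
beam 6: φ=90°, α=285°
  cosα=0.2588 sinα=-0.9659 | (2,4) | tMaxX 2.0478 tMaxY 0.7558 | tΔX 3.8637 tΔY 1.0353
    t=0.7558 [y] (2,3)
    t=1.7910 [y] (2,2) — stop
  → r_6 = 1.7910
beam 7: φ=135°, α=330°
  cosα=0.8660 sinα=-0.5000 | (2,4) | tMaxX 0.6120 tMaxY 1.4600 | tΔX 1.1547 tΔY 2.0000
    t=0.6120 [x] (3,4)
    t=1.4600 [y] (3,3)
    t=1.7667 [x] (4,3)
    t=2.9214 [x] (5,3)
    t=3.4600 [y] (5,2)
    t=4.0761 [x] (6,2) — stop
  → r_7 = 4.0761

ranges = [1.0600, 1.3148, 1.6974, 0.4866, 2.9400, 1.7910, 4.0761]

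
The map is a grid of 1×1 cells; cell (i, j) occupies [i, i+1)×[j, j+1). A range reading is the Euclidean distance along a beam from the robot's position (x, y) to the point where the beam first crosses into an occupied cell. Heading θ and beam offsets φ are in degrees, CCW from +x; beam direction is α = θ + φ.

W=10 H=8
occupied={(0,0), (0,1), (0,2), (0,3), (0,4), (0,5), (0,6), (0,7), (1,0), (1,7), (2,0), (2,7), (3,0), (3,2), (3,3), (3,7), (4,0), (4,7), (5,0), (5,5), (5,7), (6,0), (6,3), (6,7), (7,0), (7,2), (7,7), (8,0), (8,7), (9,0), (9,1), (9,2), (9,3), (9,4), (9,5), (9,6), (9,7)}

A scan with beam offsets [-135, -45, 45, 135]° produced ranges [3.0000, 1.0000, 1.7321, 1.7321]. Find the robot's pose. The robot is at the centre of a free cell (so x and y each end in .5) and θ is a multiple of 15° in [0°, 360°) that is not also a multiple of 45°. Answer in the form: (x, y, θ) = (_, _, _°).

Enumerate (i+0.5, j+0.5, θ) over the 43 free cells and 16 admissible headings. For each, cast all 4 beams and compare to the given ranges.
  (6.5, 4.5, 345°): beam 1 = 2.8868 ≠ 3.0000 ✗
  (2.5, 5.5, 330°): beam 1 = 1.5529 ≠ 3.0000 ✗
  (7.5, 6.5, 165°): beam 1 = 1.0000 ≠ 3.0000 ✗
  (5.5, 1.5, 300°): beam 1 = 1.9319 ≠ 3.0000 ✗
  …
  (5.5, 2.5, 105°): r_1=3.0000, r_2=1.0000, r_3=1.7321, r_4=1.7321 — all match ✓
No second candidate reproduces the full scan.

(x, y, θ) = (5.5, 2.5, 105°)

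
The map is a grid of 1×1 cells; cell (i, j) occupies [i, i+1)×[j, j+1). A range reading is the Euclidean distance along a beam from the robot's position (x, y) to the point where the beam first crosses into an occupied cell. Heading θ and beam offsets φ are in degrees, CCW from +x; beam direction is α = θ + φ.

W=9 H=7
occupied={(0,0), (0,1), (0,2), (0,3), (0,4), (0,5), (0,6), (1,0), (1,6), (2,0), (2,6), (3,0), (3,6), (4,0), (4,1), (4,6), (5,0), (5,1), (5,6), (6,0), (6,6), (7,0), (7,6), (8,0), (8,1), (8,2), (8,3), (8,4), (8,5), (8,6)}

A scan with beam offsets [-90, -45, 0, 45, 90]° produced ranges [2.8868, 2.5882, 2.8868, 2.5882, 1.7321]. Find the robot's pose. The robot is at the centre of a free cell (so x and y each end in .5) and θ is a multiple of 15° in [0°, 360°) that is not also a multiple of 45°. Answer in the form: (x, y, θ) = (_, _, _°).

(x, y, θ) = (3.5, 3.5, 210°)

Candidates: 33 free-cell centres × 16 headings = 528 poses. Raycast each; keep the one whose scan matches to 4 dp.
  (3.5, 5.5, 120°): beam 1 = 1.0000 ≠ 2.8868 ✗
  (3.5, 1.5, 240°): beam 2 = 1.9319 ≠ 2.5882 ✗
  (5.5, 3.5, 105°): beam 1 = 2.5882 ≠ 2.8868 ✗
  (6.5, 1.5, 105°): beam 1 = 1.5529 ≠ 2.8868 ✗
  (2.5, 2.5, 330°): beam 1 = 1.7321 ≠ 2.8868 ✗
  …
  (3.5, 3.5, 210°): r_1=2.8868, r_2=2.5882, r_3=2.8868, r_4=2.5882, r_5=1.7321 — all match ✓
Unique over the lattice → pose = (3.5, 3.5, 210°).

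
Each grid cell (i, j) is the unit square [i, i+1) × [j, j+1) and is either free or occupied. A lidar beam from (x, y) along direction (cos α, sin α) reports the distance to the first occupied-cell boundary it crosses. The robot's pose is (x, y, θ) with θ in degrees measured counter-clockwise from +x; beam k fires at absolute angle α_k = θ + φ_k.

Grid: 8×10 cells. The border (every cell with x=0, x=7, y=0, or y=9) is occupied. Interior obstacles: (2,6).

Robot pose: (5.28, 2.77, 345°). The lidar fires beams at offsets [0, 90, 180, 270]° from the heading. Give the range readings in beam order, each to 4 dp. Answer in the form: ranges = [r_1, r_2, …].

ranges = [1.7807, 6.4498, 4.4310, 1.8324]

beam 1: φ=0°, α=345°
  d=(0.9659,-0.2588)  start (5,2)  tX=0.7454 tY=2.9751  stride 1/|dx|=1.0353 1/|dy|=3.8637
    cross x-line → (6,2), t=0.7454
    cross x-line → (7,2), t=1.7807 (wall)
  → r_1 = 1.7807
beam 2: φ=90°, α=75°
  d=(0.2588,0.9659)  start (5,2)  tX=2.7819 tY=0.2381  stride 1/|dx|=3.8637 1/|dy|=1.0353
    cross y-line → (5,3), t=0.2381
    cross y-line → (5,4), t=1.2734
    cross y-line → (5,5), t=2.3087
    cross x-line → (6,5), t=2.7819
    cross y-line → (6,6), t=3.3439
    cross y-line → (6,7), t=4.3792
    cross y-line → (6,8), t=5.4145
    cross y-line → (6,9), t=6.4498 (wall)
  → r_2 = 6.4498
beam 3: φ=180°, α=165°
  d=(-0.9659,0.2588)  start (5,2)  tX=0.2899 tY=0.8887  stride 1/|dx|=1.0353 1/|dy|=3.8637
    cross x-line → (4,2), t=0.2899
    cross y-line → (4,3), t=0.8887
    cross x-line → (3,3), t=1.3252
    cross x-line → (2,3), t=2.3604
    cross x-line → (1,3), t=3.3957
    cross x-line → (0,3), t=4.4310 (wall)
  → r_3 = 4.4310
beam 4: φ=270°, α=255°
  d=(-0.2588,-0.9659)  start (5,2)  tX=1.0818 tY=0.7972  stride 1/|dx|=3.8637 1/|dy|=1.0353
    cross y-line → (5,1), t=0.7972
    cross x-line → (4,1), t=1.0818
    cross y-line → (4,0), t=1.8324 (wall)
  → r_4 = 1.8324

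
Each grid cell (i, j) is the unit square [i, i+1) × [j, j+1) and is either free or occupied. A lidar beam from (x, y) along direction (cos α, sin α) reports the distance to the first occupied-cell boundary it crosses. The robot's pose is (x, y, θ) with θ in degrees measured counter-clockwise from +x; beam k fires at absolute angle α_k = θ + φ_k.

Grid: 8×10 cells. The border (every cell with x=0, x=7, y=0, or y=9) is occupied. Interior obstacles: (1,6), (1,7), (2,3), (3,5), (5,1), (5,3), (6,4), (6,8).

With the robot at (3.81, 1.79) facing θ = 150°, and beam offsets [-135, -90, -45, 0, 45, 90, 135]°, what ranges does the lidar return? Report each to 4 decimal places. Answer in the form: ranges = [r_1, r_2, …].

beam 1: φ=-135°, α=15°
  direction (0.9659, 0.2588); cell (3,1); t to first gridline: x 0.1967, y 0.8114 (then +1.0353 / +3.8637)
    (4,1) via x @ 0.1967
    (4,2) via y @ 0.8114
    (5,2) via x @ 1.2320
    (6,2) via x @ 2.2673
    (7,2) via x @ 3.3025  # hit
  → r_1 = 3.3025
beam 2: φ=-90°, α=60°
  direction (0.5000, 0.8660); cell (3,1); t to first gridline: x 0.3800, y 0.2425 (then +2.0000 / +1.1547)
    (3,2) via y @ 0.2425
    (4,2) via x @ 0.3800
    (4,3) via y @ 1.3972
    (5,3) via x @ 2.3800  # hit
  → r_2 = 2.3800
beam 3: φ=-45°, α=105°
  direction (-0.2588, 0.9659); cell (3,1); t to first gridline: x 3.1296, y 0.2174 (then +3.8637 / +1.0353)
    (3,2) via y @ 0.2174
    (3,3) via y @ 1.2527
    (3,4) via y @ 2.2880
    (2,4) via x @ 3.1296
    (2,5) via y @ 3.3232
    (2,6) via y @ 4.3585
    (2,7) via y @ 5.3938
    (2,8) via y @ 6.4291
    (1,8) via x @ 6.9933
    (1,9) via y @ 7.4643  # hit
  → r_3 = 7.4643
beam 4: φ=0°, α=150°
  direction (-0.8660, 0.5000); cell (3,1); t to first gridline: x 0.9353, y 0.4200 (then +1.1547 / +2.0000)
    (3,2) via y @ 0.4200
    (2,2) via x @ 0.9353
    (1,2) via x @ 2.0900
    (1,3) via y @ 2.4200
    (0,3) via x @ 3.2447  # hit
  → r_4 = 3.2447
beam 5: φ=45°, α=195°
  direction (-0.9659, -0.2588); cell (3,1); t to first gridline: x 0.8386, y 3.0523 (then +1.0353 / +3.8637)
    (2,1) via x @ 0.8386
    (1,1) via x @ 1.8738
    (0,1) via x @ 2.9091  # hit
  → r_5 = 2.9091
beam 6: φ=90°, α=240°
  direction (-0.5000, -0.8660); cell (3,1); t to first gridline: x 1.6200, y 0.9122 (then +2.0000 / +1.1547)
    (3,0) via y @ 0.9122  # hit
  → r_6 = 0.9122
beam 7: φ=135°, α=285°
  direction (0.2588, -0.9659); cell (3,1); t to first gridline: x 0.7341, y 0.8179 (then +3.8637 / +1.0353)
    (4,1) via x @ 0.7341
    (4,0) via y @ 0.8179  # hit
  → r_7 = 0.8179

ranges = [3.3025, 2.3800, 7.4643, 3.2447, 2.9091, 0.9122, 0.8179]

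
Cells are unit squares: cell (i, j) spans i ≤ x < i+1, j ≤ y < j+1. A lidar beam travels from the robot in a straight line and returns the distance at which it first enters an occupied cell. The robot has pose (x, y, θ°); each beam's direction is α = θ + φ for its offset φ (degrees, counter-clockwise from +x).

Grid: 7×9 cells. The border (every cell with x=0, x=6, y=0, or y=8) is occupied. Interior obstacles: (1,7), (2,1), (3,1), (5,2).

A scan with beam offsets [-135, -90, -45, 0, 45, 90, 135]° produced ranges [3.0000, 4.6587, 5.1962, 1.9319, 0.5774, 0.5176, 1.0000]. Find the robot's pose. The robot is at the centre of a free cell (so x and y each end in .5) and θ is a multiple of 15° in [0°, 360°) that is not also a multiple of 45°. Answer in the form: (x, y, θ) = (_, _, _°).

(x, y, θ) = (5.5, 6.5, 285°)

Candidates: 31 free-cell centres × 16 headings = 496 poses. Raycast each; keep the one whose scan matches to 4 dp.
  (5.5, 6.5, 195°): beam 1 = 1.0000 ≠ 3.0000 ✗
  (3.5, 7.5, 15°): beam 1 = 5.0000 ≠ 3.0000 ✗
  (3.5, 6.5, 165°): beam 1 = 2.8868 ≠ 3.0000 ✗
  (3.5, 5.5, 240°): beam 1 = 2.5882 ≠ 3.0000 ✗
  …
  (5.5, 6.5, 285°): r_1=3.0000, r_2=4.6587, r_3=5.1962, r_4=1.9319, r_5=0.5774, r_6=0.5176, r_7=1.0000 — all match ✓
Unique over the lattice → pose = (5.5, 6.5, 285°).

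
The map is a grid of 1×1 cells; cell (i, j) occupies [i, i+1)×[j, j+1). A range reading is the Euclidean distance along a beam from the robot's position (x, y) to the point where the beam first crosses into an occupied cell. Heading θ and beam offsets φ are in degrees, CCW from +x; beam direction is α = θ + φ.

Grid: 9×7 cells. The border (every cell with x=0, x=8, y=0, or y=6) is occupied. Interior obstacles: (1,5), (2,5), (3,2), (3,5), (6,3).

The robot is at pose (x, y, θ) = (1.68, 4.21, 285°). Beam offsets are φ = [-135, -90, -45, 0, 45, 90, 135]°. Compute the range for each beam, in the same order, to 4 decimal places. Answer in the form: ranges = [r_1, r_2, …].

beam 1: φ=-135°, α=150°
  d=(-0.8660,0.5000)  start (1,4)  tX=0.7852 tY=1.5800  stride 1/|dx|=1.1547 1/|dy|=2.0000
    cross x-line → (0,4), t=0.7852 (wall)
  → r_1 = 0.7852
beam 2: φ=-90°, α=195°
  d=(-0.9659,-0.2588)  start (1,4)  tX=0.7040 tY=0.8114  stride 1/|dx|=1.0353 1/|dy|=3.8637
    cross x-line → (0,4), t=0.7040 (wall)
  → r_2 = 0.7040
beam 3: φ=-45°, α=240°
  d=(-0.5000,-0.8660)  start (1,4)  tX=1.3600 tY=0.2425  stride 1/|dx|=2.0000 1/|dy|=1.1547
    cross y-line → (1,3), t=0.2425
    cross x-line → (0,3), t=1.3600 (wall)
  → r_3 = 1.3600
beam 4: φ=0°, α=285°
  d=(0.2588,-0.9659)  start (1,4)  tX=1.2364 tY=0.2174  stride 1/|dx|=3.8637 1/|dy|=1.0353
    cross y-line → (1,3), t=0.2174
    cross x-line → (2,3), t=1.2364
    cross y-line → (2,2), t=1.2527
    cross y-line → (2,1), t=2.2880
    cross y-line → (2,0), t=3.3232 (wall)
  → r_4 = 3.3232
beam 5: φ=45°, α=330°
  d=(0.8660,-0.5000)  start (1,4)  tX=0.3695 tY=0.4200  stride 1/|dx|=1.1547 1/|dy|=2.0000
    cross x-line → (2,4), t=0.3695
    cross y-line → (2,3), t=0.4200
    cross x-line → (3,3), t=1.5242
    cross y-line → (3,2), t=2.4200 (wall)
  → r_5 = 2.4200
beam 6: φ=90°, α=15°
  d=(0.9659,0.2588)  start (1,4)  tX=0.3313 tY=3.0523  stride 1/|dx|=1.0353 1/|dy|=3.8637
    cross x-line → (2,4), t=0.3313
    cross x-line → (3,4), t=1.3666
    cross x-line → (4,4), t=2.4018
    cross y-line → (4,5), t=3.0523
    cross x-line → (5,5), t=3.4371
    cross x-line → (6,5), t=4.4724
    cross x-line → (7,5), t=5.5077
    cross x-line → (8,5), t=6.5429 (wall)
  → r_6 = 6.5429
beam 7: φ=135°, α=60°
  d=(0.5000,0.8660)  start (1,4)  tX=0.6400 tY=0.9122  stride 1/|dx|=2.0000 1/|dy|=1.1547
    cross x-line → (2,4), t=0.6400
    cross y-line → (2,5), t=0.9122 (wall)
  → r_7 = 0.9122

ranges = [0.7852, 0.7040, 1.3600, 3.3232, 2.4200, 6.5429, 0.9122]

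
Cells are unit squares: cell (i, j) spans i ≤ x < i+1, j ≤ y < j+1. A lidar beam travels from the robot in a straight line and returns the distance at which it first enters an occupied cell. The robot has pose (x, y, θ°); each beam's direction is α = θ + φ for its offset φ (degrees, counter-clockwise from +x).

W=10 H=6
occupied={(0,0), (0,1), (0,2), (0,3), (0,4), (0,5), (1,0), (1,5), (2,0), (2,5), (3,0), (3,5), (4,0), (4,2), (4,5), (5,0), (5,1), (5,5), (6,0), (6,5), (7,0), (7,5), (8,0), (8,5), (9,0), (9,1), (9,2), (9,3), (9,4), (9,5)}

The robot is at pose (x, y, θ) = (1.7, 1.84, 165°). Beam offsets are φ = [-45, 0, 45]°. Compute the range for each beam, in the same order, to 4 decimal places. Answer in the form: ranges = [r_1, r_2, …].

ranges = [1.4000, 0.7247, 0.8083]

beam 1: φ=-45°, α=120°
  dir = (cos 120°, sin 120°) = (-0.5000, 0.8660); from cell (1,1)
  next x-line at t=1.4000, next y-line at t=0.1848; Δt_x=2.0000, Δt_y=1.1547
    y: enter (1,2) at t=0.1848
    y: enter (1,3) at t=1.3395
    x: enter (0,3) at t=1.4000 ← occupied
  → r_1 = 1.4000
beam 2: φ=0°, α=165°
  dir = (cos 165°, sin 165°) = (-0.9659, 0.2588); from cell (1,1)
  next x-line at t=0.7247, next y-line at t=0.6182; Δt_x=1.0353, Δt_y=3.8637
    y: enter (1,2) at t=0.6182
    x: enter (0,2) at t=0.7247 ← occupied
  → r_2 = 0.7247
beam 3: φ=45°, α=210°
  dir = (cos 210°, sin 210°) = (-0.8660, -0.5000); from cell (1,1)
  next x-line at t=0.8083, next y-line at t=1.6800; Δt_x=1.1547, Δt_y=2.0000
    x: enter (0,1) at t=0.8083 ← occupied
  → r_3 = 0.8083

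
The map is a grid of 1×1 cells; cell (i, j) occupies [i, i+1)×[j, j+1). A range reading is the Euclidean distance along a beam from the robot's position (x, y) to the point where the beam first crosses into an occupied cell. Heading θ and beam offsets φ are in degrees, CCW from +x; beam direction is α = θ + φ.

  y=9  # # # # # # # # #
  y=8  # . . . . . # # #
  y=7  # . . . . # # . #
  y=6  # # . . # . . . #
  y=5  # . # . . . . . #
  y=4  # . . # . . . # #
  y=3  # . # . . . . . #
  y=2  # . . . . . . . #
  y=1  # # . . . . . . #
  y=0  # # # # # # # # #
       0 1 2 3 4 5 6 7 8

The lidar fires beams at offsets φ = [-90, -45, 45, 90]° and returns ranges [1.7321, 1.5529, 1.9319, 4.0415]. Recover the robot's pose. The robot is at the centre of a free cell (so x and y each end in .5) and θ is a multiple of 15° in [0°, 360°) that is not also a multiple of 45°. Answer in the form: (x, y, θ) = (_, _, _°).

(x, y, θ) = (6.5, 2.5, 30°)

Candidates: 45 free-cell centres × 16 headings = 720 poses. Raycast each; keep the one whose scan matches to 4 dp.
  (6.5, 6.5, 120°): beam 2 = 0.5176 ≠ 1.5529 ✗
  (5.5, 4.5, 165°): beam 1 = 2.5882 ≠ 1.7321 ✗
  (5.5, 2.5, 105°): beam 1 = 2.5882 ≠ 1.7321 ✗
  (6.5, 6.5, 150°): beam 1 = 0.5774 ≠ 1.7321 ✗
  …
  (6.5, 2.5, 30°): r_1=1.7321, r_2=1.5529, r_3=1.9319, r_4=4.0415 — all match ✓
Unique over the lattice → pose = (6.5, 2.5, 30°).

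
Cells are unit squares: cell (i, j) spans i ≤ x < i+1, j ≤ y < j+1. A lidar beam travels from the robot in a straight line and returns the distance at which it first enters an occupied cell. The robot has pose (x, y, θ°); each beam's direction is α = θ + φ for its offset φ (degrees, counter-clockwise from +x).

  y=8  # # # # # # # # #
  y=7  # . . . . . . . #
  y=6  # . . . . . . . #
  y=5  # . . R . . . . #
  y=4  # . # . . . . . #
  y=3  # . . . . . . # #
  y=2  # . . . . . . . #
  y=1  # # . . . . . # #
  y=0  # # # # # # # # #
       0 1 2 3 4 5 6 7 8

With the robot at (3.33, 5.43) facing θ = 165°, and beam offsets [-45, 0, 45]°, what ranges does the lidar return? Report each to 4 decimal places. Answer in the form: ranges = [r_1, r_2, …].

ranges = [2.9676, 2.4122, 0.8600]

beam 1: φ=-45°, α=120°
  d=(-0.5000,0.8660)  start (3,5)  tX=0.6600 tY=0.6582  stride 1/|dx|=2.0000 1/|dy|=1.1547
    cross y-line → (3,6), t=0.6582
    cross x-line → (2,6), t=0.6600
    cross y-line → (2,7), t=1.8129
    cross x-line → (1,7), t=2.6600
    cross y-line → (1,8), t=2.9676 (wall)
  → r_1 = 2.9676
beam 2: φ=0°, α=165°
  d=(-0.9659,0.2588)  start (3,5)  tX=0.3416 tY=2.2023  stride 1/|dx|=1.0353 1/|dy|=3.8637
    cross x-line → (2,5), t=0.3416
    cross x-line → (1,5), t=1.3769
    cross y-line → (1,6), t=2.2023
    cross x-line → (0,6), t=2.4122 (wall)
  → r_2 = 2.4122
beam 3: φ=45°, α=210°
  d=(-0.8660,-0.5000)  start (3,5)  tX=0.3811 tY=0.8600  stride 1/|dx|=1.1547 1/|dy|=2.0000
    cross x-line → (2,5), t=0.3811
    cross y-line → (2,4), t=0.8600 (wall)
  → r_3 = 0.8600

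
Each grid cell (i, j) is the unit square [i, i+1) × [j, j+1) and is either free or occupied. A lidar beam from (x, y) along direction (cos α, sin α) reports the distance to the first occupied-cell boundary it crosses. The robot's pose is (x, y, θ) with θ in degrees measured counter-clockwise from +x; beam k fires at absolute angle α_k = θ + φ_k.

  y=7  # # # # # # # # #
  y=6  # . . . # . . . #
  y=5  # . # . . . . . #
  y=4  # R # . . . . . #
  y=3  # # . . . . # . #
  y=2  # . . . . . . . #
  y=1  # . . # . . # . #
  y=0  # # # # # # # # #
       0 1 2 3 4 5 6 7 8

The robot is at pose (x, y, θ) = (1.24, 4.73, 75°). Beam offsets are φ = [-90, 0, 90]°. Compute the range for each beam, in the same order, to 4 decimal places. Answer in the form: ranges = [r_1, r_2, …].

ranges = [0.7868, 2.3501, 0.2485]

beam 1: φ=-90°, α=345°
  cosα=0.9659 sinα=-0.2588 | (1,4) | tMaxX 0.7868 tMaxY 2.8205 | tΔX 1.0353 tΔY 3.8637
    t=0.7868 [x] (2,4) — stop
  → r_1 = 0.7868
beam 2: φ=0°, α=75°
  cosα=0.2588 sinα=0.9659 | (1,4) | tMaxX 2.9364 tMaxY 0.2795 | tΔX 3.8637 tΔY 1.0353
    t=0.2795 [y] (1,5)
    t=1.3148 [y] (1,6)
    t=2.3501 [y] (1,7) — stop
  → r_2 = 2.3501
beam 3: φ=90°, α=165°
  cosα=-0.9659 sinα=0.2588 | (1,4) | tMaxX 0.2485 tMaxY 1.0432 | tΔX 1.0353 tΔY 3.8637
    t=0.2485 [x] (0,4) — stop
  → r_3 = 0.2485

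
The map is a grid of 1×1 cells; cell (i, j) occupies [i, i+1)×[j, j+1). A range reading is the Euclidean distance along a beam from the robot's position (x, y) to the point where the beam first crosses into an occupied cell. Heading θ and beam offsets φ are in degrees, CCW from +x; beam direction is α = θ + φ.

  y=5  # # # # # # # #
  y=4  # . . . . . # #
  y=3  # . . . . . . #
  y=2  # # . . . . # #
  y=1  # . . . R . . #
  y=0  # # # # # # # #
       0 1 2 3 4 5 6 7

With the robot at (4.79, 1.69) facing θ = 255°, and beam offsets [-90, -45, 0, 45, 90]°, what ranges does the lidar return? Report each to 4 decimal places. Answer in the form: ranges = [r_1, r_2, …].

beam 1: φ=-90°, α=165°
  dir = (cos 165°, sin 165°) = (-0.9659, 0.2588); from cell (4,1)
  next x-line at t=0.8179, next y-line at t=1.1977; Δt_x=1.0353, Δt_y=3.8637
    x: enter (3,1) at t=0.8179
    y: enter (3,2) at t=1.1977
    x: enter (2,2) at t=1.8531
    x: enter (1,2) at t=2.8884 ← occupied
  → r_1 = 2.8884
beam 2: φ=-45°, α=210°
  dir = (cos 210°, sin 210°) = (-0.8660, -0.5000); from cell (4,1)
  next x-line at t=0.9122, next y-line at t=1.3800; Δt_x=1.1547, Δt_y=2.0000
    x: enter (3,1) at t=0.9122
    y: enter (3,0) at t=1.3800 ← occupied
  → r_2 = 1.3800
beam 3: φ=0°, α=255°
  dir = (cos 255°, sin 255°) = (-0.2588, -0.9659); from cell (4,1)
  next x-line at t=3.0523, next y-line at t=0.7143; Δt_x=3.8637, Δt_y=1.0353
    y: enter (4,0) at t=0.7143 ← occupied
  → r_3 = 0.7143
beam 4: φ=45°, α=300°
  dir = (cos 300°, sin 300°) = (0.5000, -0.8660); from cell (4,1)
  next x-line at t=0.4200, next y-line at t=0.7967; Δt_x=2.0000, Δt_y=1.1547
    x: enter (5,1) at t=0.4200
    y: enter (5,0) at t=0.7967 ← occupied
  → r_4 = 0.7967
beam 5: φ=90°, α=345°
  dir = (cos 345°, sin 345°) = (0.9659, -0.2588); from cell (4,1)
  next x-line at t=0.2174, next y-line at t=2.6660; Δt_x=1.0353, Δt_y=3.8637
    x: enter (5,1) at t=0.2174
    x: enter (6,1) at t=1.2527
    x: enter (7,1) at t=2.2880 ← occupied
  → r_5 = 2.2880

ranges = [2.8884, 1.3800, 0.7143, 0.7967, 2.2880]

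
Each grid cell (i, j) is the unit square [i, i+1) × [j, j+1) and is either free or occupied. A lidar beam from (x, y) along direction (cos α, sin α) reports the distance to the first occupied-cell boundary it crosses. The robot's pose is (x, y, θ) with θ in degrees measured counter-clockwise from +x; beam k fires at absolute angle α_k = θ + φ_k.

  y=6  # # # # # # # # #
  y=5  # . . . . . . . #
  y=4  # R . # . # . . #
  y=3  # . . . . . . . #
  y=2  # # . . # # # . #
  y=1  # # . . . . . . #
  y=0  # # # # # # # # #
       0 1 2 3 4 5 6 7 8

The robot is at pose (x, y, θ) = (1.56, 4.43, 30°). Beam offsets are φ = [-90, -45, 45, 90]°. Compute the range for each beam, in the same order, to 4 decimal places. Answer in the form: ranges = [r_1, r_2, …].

ranges = [3.9606, 1.4908, 1.6254, 1.1200]

beam 1: φ=-90°, α=300°
  cosα=0.5000 sinα=-0.8660 | (1,4) | tMaxX 0.8800 tMaxY 0.4965 | tΔX 2.0000 tΔY 1.1547
    t=0.4965 [y] (1,3)
    t=0.8800 [x] (2,3)
    t=1.6512 [y] (2,2)
    t=2.8059 [y] (2,1)
    t=2.8800 [x] (3,1)
    t=3.9606 [y] (3,0) — stop
  → r_1 = 3.9606
beam 2: φ=-45°, α=345°
  cosα=0.9659 sinα=-0.2588 | (1,4) | tMaxX 0.4555 tMaxY 1.6614 | tΔX 1.0353 tΔY 3.8637
    t=0.4555 [x] (2,4)
    t=1.4908 [x] (3,4) — stop
  → r_2 = 1.4908
beam 3: φ=45°, α=75°
  cosα=0.2588 sinα=0.9659 | (1,4) | tMaxX 1.7000 tMaxY 0.5901 | tΔX 3.8637 tΔY 1.0353
    t=0.5901 [y] (1,5)
    t=1.6254 [y] (1,6) — stop
  → r_3 = 1.6254
beam 4: φ=90°, α=120°
  cosα=-0.5000 sinα=0.8660 | (1,4) | tMaxX 1.1200 tMaxY 0.6582 | tΔX 2.0000 tΔY 1.1547
    t=0.6582 [y] (1,5)
    t=1.1200 [x] (0,5) — stop
  → r_4 = 1.1200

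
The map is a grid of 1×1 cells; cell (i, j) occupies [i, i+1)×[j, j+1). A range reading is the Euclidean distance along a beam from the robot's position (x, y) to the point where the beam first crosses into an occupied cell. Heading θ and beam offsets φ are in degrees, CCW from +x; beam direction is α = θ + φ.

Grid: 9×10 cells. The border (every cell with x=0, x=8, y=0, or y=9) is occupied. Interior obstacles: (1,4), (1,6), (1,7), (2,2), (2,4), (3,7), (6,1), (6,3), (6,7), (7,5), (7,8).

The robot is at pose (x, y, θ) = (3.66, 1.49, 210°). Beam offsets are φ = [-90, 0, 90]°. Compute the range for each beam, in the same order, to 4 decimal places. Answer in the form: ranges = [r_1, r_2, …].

ranges = [1.3200, 0.9800, 0.5658]

beam 1: φ=-90°, α=120°
  d=(-0.5000,0.8660)  start (3,1)  tX=1.3200 tY=0.5889  stride 1/|dx|=2.0000 1/|dy|=1.1547
    cross y-line → (3,2), t=0.5889
    cross x-line → (2,2), t=1.3200 (wall)
  → r_1 = 1.3200
beam 2: φ=0°, α=210°
  d=(-0.8660,-0.5000)  start (3,1)  tX=0.7621 tY=0.9800  stride 1/|dx|=1.1547 1/|dy|=2.0000
    cross x-line → (2,1), t=0.7621
    cross y-line → (2,0), t=0.9800 (wall)
  → r_2 = 0.9800
beam 3: φ=90°, α=300°
  d=(0.5000,-0.8660)  start (3,1)  tX=0.6800 tY=0.5658  stride 1/|dx|=2.0000 1/|dy|=1.1547
    cross y-line → (3,0), t=0.5658 (wall)
  → r_3 = 0.5658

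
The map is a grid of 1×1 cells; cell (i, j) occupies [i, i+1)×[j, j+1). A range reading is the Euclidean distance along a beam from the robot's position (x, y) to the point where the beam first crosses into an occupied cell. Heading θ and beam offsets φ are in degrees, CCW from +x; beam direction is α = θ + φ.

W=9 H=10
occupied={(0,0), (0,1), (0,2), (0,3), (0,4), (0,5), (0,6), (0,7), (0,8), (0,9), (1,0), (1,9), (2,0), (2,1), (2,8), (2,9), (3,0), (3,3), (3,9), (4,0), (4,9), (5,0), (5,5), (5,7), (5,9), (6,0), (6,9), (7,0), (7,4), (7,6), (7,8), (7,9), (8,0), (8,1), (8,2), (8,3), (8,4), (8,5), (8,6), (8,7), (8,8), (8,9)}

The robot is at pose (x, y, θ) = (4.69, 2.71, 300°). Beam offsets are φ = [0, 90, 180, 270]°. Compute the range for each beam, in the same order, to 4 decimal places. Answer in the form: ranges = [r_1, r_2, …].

ranges = [1.9745, 2.6674, 1.3800, 1.9514]

beam 1: φ=0°, α=300°
  cosα=0.5000 sinα=-0.8660 | (4,2) | tMaxX 0.6200 tMaxY 0.8198 | tΔX 2.0000 tΔY 1.1547
    t=0.6200 [x] (5,2)
    t=0.8198 [y] (5,1)
    t=1.9745 [y] (5,0) — stop
  → r_1 = 1.9745
beam 2: φ=90°, α=30°
  cosα=0.8660 sinα=0.5000 | (4,2) | tMaxX 0.3580 tMaxY 0.5800 | tΔX 1.1547 tΔY 2.0000
    t=0.3580 [x] (5,2)
    t=0.5800 [y] (5,3)
    t=1.5127 [x] (6,3)
    t=2.5800 [y] (6,4)
    t=2.6674 [x] (7,4) — stop
  → r_2 = 2.6674
beam 3: φ=180°, α=120°
  cosα=-0.5000 sinα=0.8660 | (4,2) | tMaxX 1.3800 tMaxY 0.3349 | tΔX 2.0000 tΔY 1.1547
    t=0.3349 [y] (4,3)
    t=1.3800 [x] (3,3) — stop
  → r_3 = 1.3800
beam 4: φ=270°, α=210°
  cosα=-0.8660 sinα=-0.5000 | (4,2) | tMaxX 0.7967 tMaxY 1.4200 | tΔX 1.1547 tΔY 2.0000
    t=0.7967 [x] (3,2)
    t=1.4200 [y] (3,1)
    t=1.9514 [x] (2,1) — stop
  → r_4 = 1.9514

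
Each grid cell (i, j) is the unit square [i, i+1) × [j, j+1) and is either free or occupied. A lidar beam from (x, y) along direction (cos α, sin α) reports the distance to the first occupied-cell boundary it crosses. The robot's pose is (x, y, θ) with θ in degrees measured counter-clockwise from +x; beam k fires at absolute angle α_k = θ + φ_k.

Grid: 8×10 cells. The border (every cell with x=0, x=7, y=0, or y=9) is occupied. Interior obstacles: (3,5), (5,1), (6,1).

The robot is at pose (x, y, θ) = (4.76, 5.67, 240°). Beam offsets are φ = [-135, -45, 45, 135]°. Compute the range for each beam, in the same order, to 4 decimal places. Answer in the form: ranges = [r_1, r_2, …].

beam 1: φ=-135°, α=105°
  dir = (cos 105°, sin 105°) = (-0.2588, 0.9659); from cell (4,5)
  next x-line at t=2.9364, next y-line at t=0.3416; Δt_x=3.8637, Δt_y=1.0353
    y: enter (4,6) at t=0.3416
    y: enter (4,7) at t=1.3769
    y: enter (4,8) at t=2.4122
    x: enter (3,8) at t=2.9364
    y: enter (3,9) at t=3.4475 ← occupied
  → r_1 = 3.4475
beam 2: φ=-45°, α=195°
  dir = (cos 195°, sin 195°) = (-0.9659, -0.2588); from cell (4,5)
  next x-line at t=0.7868, next y-line at t=2.5887; Δt_x=1.0353, Δt_y=3.8637
    x: enter (3,5) at t=0.7868 ← occupied
  → r_2 = 0.7868
beam 3: φ=45°, α=285°
  dir = (cos 285°, sin 285°) = (0.2588, -0.9659); from cell (4,5)
  next x-line at t=0.9273, next y-line at t=0.6936; Δt_x=3.8637, Δt_y=1.0353
    y: enter (4,4) at t=0.6936
    x: enter (5,4) at t=0.9273
    y: enter (5,3) at t=1.7289
    y: enter (5,2) at t=2.7642
    y: enter (5,1) at t=3.7995 ← occupied
  → r_3 = 3.7995
beam 4: φ=135°, α=15°
  dir = (cos 15°, sin 15°) = (0.9659, 0.2588); from cell (4,5)
  next x-line at t=0.2485, next y-line at t=1.2750; Δt_x=1.0353, Δt_y=3.8637
    x: enter (5,5) at t=0.2485
    y: enter (5,6) at t=1.2750
    x: enter (6,6) at t=1.2837
    x: enter (7,6) at t=2.3190 ← occupied
  → r_4 = 2.3190

ranges = [3.4475, 0.7868, 3.7995, 2.3190]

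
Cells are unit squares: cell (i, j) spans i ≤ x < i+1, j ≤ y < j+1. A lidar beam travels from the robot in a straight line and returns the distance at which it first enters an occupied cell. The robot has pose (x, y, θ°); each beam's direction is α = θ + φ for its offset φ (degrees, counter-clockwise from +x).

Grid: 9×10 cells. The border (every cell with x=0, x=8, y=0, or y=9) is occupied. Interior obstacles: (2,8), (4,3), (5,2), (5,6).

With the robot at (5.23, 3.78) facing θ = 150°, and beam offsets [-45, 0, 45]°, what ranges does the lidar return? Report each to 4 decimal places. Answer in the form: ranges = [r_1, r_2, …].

beam 1: φ=-45°, α=105°
  d=(-0.2588,0.9659)  start (5,3)  tX=0.8887 tY=0.2278  stride 1/|dx|=3.8637 1/|dy|=1.0353
    cross y-line → (5,4), t=0.2278
    cross x-line → (4,4), t=0.8887
    cross y-line → (4,5), t=1.2630
    cross y-line → (4,6), t=2.2983
    cross y-line → (4,7), t=3.3336
    cross y-line → (4,8), t=4.3689
    cross x-line → (3,8), t=4.7524
    cross y-line → (3,9), t=5.4041 (wall)
  → r_1 = 5.4041
beam 2: φ=0°, α=150°
  d=(-0.8660,0.5000)  start (5,3)  tX=0.2656 tY=0.4400  stride 1/|dx|=1.1547 1/|dy|=2.0000
    cross x-line → (4,3), t=0.2656 (wall)
  → r_2 = 0.2656
beam 3: φ=45°, α=195°
  d=(-0.9659,-0.2588)  start (5,3)  tX=0.2381 tY=3.0137  stride 1/|dx|=1.0353 1/|dy|=3.8637
    cross x-line → (4,3), t=0.2381 (wall)
  → r_3 = 0.2381

ranges = [5.4041, 0.2656, 0.2381]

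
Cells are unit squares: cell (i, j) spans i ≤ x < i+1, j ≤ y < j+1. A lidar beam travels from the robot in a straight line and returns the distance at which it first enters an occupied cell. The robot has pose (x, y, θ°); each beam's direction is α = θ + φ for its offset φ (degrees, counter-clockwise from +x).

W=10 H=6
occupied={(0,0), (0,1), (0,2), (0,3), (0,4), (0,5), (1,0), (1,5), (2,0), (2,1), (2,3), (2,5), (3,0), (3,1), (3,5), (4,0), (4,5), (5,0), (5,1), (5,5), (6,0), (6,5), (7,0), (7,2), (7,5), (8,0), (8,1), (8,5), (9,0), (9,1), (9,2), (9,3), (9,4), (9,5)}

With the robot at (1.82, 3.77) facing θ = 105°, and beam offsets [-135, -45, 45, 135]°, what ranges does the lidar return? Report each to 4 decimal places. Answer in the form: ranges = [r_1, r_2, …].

ranges = [0.2078, 1.4203, 0.9469, 1.6400]

beam 1: φ=-135°, α=330°
  cosα=0.8660 sinα=-0.5000 | (1,3) | tMaxX 0.2078 tMaxY 1.5400 | tΔX 1.1547 tΔY 2.0000
    t=0.2078 [x] (2,3) — stop
  → r_1 = 0.2078
beam 2: φ=-45°, α=60°
  cosα=0.5000 sinα=0.8660 | (1,3) | tMaxX 0.3600 tMaxY 0.2656 | tΔX 2.0000 tΔY 1.1547
    t=0.2656 [y] (1,4)
    t=0.3600 [x] (2,4)
    t=1.4203 [y] (2,5) — stop
  → r_2 = 1.4203
beam 3: φ=45°, α=150°
  cosα=-0.8660 sinα=0.5000 | (1,3) | tMaxX 0.9469 tMaxY 0.4600 | tΔX 1.1547 tΔY 2.0000
    t=0.4600 [y] (1,4)
    t=0.9469 [x] (0,4) — stop
  → r_3 = 0.9469
beam 4: φ=135°, α=240°
  cosα=-0.5000 sinα=-0.8660 | (1,3) | tMaxX 1.6400 tMaxY 0.8891 | tΔX 2.0000 tΔY 1.1547
    t=0.8891 [y] (1,2)
    t=1.6400 [x] (0,2) — stop
  → r_4 = 1.6400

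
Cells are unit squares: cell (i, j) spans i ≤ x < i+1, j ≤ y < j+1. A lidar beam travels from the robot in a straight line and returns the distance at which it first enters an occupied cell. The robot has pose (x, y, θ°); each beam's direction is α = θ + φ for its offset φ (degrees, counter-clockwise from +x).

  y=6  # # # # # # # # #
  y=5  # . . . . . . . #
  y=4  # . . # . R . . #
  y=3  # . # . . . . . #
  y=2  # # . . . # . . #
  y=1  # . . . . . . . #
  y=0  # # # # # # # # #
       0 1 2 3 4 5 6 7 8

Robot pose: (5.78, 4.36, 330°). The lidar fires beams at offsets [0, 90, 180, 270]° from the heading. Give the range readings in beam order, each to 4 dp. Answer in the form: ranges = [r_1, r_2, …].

beam 1: φ=0°, α=330°
  d=(0.8660,-0.5000)  start (5,4)  tX=0.2540 tY=0.7200  stride 1/|dx|=1.1547 1/|dy|=2.0000
    cross x-line → (6,4), t=0.2540
    cross y-line → (6,3), t=0.7200
    cross x-line → (7,3), t=1.4087
    cross x-line → (8,3), t=2.5634 (wall)
  → r_1 = 2.5634
beam 2: φ=90°, α=60°
  d=(0.5000,0.8660)  start (5,4)  tX=0.4400 tY=0.7390  stride 1/|dx|=2.0000 1/|dy|=1.1547
    cross x-line → (6,4), t=0.4400
    cross y-line → (6,5), t=0.7390
    cross y-line → (6,6), t=1.8937 (wall)
  → r_2 = 1.8937
beam 3: φ=180°, α=150°
  d=(-0.8660,0.5000)  start (5,4)  tX=0.9007 tY=1.2800  stride 1/|dx|=1.1547 1/|dy|=2.0000
    cross x-line → (4,4), t=0.9007
    cross y-line → (4,5), t=1.2800
    cross x-line → (3,5), t=2.0554
    cross x-line → (2,5), t=3.2101
    cross y-line → (2,6), t=3.2800 (wall)
  → r_3 = 3.2800
beam 4: φ=270°, α=240°
  d=(-0.5000,-0.8660)  start (5,4)  tX=1.5600 tY=0.4157  stride 1/|dx|=2.0000 1/|dy|=1.1547
    cross y-line → (5,3), t=0.4157
    cross x-line → (4,3), t=1.5600
    cross y-line → (4,2), t=1.5704
    cross y-line → (4,1), t=2.7251
    cross x-line → (3,1), t=3.5600
    cross y-line → (3,0), t=3.8798 (wall)
  → r_4 = 3.8798

ranges = [2.5634, 1.8937, 3.2800, 3.8798]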